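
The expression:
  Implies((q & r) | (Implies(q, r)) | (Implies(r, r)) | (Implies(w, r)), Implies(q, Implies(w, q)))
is always true.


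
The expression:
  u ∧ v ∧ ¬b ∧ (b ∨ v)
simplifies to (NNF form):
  u ∧ v ∧ ¬b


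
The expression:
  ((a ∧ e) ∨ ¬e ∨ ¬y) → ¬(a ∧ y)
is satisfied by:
  {y: False, a: False}
  {a: True, y: False}
  {y: True, a: False}


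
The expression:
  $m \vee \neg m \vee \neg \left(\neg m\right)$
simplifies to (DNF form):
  $\text{True}$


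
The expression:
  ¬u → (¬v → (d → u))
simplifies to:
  u ∨ v ∨ ¬d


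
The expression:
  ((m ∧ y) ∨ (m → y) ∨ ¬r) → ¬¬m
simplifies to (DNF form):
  m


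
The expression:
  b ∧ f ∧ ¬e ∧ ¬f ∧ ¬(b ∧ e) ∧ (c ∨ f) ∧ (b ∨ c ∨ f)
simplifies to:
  False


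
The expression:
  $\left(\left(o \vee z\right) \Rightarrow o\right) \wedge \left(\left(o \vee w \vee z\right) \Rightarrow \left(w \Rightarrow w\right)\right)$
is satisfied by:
  {o: True, z: False}
  {z: False, o: False}
  {z: True, o: True}


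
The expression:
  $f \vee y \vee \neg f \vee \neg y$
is always true.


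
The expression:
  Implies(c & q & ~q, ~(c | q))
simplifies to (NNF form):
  True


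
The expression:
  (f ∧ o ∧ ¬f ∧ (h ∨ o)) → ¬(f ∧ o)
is always true.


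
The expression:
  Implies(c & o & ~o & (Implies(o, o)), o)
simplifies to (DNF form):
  True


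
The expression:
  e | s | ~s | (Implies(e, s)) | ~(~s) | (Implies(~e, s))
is always true.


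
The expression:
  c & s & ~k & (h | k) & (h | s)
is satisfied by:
  {h: True, c: True, s: True, k: False}


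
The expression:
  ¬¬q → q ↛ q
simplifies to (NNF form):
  ¬q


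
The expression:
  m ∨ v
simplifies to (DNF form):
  m ∨ v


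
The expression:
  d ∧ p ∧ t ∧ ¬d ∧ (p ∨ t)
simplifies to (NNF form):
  False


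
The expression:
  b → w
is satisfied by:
  {w: True, b: False}
  {b: False, w: False}
  {b: True, w: True}


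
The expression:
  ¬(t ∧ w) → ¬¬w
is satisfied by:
  {w: True}


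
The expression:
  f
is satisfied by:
  {f: True}


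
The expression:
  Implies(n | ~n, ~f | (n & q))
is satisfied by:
  {n: True, q: True, f: False}
  {n: True, q: False, f: False}
  {q: True, n: False, f: False}
  {n: False, q: False, f: False}
  {f: True, n: True, q: True}


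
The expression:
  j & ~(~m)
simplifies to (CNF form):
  j & m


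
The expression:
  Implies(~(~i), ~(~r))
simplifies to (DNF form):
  r | ~i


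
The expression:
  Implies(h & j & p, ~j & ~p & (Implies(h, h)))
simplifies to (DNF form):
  ~h | ~j | ~p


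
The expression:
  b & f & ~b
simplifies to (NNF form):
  False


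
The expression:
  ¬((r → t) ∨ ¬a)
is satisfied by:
  {r: True, a: True, t: False}


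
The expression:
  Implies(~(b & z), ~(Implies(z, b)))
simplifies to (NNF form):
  z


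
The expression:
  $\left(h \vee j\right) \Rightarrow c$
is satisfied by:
  {c: True, j: False, h: False}
  {c: True, h: True, j: False}
  {c: True, j: True, h: False}
  {c: True, h: True, j: True}
  {h: False, j: False, c: False}


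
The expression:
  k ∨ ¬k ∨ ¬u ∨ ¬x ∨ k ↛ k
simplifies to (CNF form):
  True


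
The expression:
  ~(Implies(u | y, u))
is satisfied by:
  {y: True, u: False}


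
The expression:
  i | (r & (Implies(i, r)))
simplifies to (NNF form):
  i | r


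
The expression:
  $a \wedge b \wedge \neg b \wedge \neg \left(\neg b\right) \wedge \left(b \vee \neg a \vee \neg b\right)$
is never true.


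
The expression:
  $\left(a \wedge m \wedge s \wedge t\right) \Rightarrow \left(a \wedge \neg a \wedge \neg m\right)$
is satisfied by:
  {s: False, m: False, t: False, a: False}
  {a: True, s: False, m: False, t: False}
  {t: True, s: False, m: False, a: False}
  {a: True, t: True, s: False, m: False}
  {m: True, a: False, s: False, t: False}
  {a: True, m: True, s: False, t: False}
  {t: True, m: True, a: False, s: False}
  {a: True, t: True, m: True, s: False}
  {s: True, t: False, m: False, a: False}
  {a: True, s: True, t: False, m: False}
  {t: True, s: True, a: False, m: False}
  {a: True, t: True, s: True, m: False}
  {m: True, s: True, t: False, a: False}
  {a: True, m: True, s: True, t: False}
  {t: True, m: True, s: True, a: False}


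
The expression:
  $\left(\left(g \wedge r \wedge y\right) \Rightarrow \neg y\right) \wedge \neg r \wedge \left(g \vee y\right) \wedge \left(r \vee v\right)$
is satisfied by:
  {y: True, g: True, v: True, r: False}
  {y: True, v: True, g: False, r: False}
  {g: True, v: True, y: False, r: False}


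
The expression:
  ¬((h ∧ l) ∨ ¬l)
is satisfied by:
  {l: True, h: False}


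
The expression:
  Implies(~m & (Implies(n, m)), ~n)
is always true.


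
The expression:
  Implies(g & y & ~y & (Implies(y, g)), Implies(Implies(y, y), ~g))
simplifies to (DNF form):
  True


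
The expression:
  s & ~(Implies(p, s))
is never true.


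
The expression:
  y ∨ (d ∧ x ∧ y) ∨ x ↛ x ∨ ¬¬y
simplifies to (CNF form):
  y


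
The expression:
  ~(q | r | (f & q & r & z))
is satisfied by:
  {q: False, r: False}


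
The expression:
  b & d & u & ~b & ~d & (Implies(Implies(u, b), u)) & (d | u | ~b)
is never true.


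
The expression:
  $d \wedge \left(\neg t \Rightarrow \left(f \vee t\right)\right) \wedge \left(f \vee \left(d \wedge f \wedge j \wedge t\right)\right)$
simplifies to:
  $d \wedge f$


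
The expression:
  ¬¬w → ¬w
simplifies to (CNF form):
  ¬w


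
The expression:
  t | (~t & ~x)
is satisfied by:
  {t: True, x: False}
  {x: False, t: False}
  {x: True, t: True}


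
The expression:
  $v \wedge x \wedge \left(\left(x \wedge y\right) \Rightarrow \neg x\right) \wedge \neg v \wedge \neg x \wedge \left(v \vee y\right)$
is never true.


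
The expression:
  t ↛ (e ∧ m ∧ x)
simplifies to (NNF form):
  t ∧ (¬e ∨ ¬m ∨ ¬x)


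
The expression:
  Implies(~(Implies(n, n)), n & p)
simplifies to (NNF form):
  True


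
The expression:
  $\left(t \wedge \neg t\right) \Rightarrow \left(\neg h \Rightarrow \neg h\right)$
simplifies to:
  $\text{True}$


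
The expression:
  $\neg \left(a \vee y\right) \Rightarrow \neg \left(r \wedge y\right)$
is always true.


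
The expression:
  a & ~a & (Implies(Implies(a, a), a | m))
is never true.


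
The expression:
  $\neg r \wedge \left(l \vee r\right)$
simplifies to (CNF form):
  $l \wedge \neg r$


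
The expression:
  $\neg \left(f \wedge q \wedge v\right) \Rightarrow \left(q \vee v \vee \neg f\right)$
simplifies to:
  $q \vee v \vee \neg f$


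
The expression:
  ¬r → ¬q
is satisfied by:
  {r: True, q: False}
  {q: False, r: False}
  {q: True, r: True}


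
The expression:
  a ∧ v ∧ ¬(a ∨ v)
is never true.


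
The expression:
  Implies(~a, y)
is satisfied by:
  {a: True, y: True}
  {a: True, y: False}
  {y: True, a: False}


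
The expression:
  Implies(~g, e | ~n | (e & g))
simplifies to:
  e | g | ~n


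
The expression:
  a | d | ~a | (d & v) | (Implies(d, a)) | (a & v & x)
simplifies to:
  True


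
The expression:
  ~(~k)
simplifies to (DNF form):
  k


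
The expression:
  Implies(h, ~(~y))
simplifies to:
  y | ~h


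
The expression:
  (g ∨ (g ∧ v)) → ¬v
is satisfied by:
  {g: False, v: False}
  {v: True, g: False}
  {g: True, v: False}


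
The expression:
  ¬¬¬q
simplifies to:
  ¬q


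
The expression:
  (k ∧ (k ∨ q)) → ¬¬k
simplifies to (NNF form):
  True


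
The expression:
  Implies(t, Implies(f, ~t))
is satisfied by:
  {t: False, f: False}
  {f: True, t: False}
  {t: True, f: False}


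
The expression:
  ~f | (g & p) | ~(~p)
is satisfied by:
  {p: True, f: False}
  {f: False, p: False}
  {f: True, p: True}


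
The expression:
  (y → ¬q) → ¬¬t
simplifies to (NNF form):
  t ∨ (q ∧ y)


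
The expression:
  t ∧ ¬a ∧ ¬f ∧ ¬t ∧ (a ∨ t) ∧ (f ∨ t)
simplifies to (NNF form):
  False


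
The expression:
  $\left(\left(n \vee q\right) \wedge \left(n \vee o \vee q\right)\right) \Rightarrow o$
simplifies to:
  $o \vee \left(\neg n \wedge \neg q\right)$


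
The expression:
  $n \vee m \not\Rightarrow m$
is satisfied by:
  {n: True}


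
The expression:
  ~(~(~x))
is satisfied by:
  {x: False}


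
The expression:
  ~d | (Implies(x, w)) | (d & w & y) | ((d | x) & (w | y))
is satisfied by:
  {y: True, w: True, d: False, x: False}
  {y: True, w: False, d: False, x: False}
  {w: True, y: False, d: False, x: False}
  {y: False, w: False, d: False, x: False}
  {y: True, x: True, w: True, d: False}
  {y: True, x: True, w: False, d: False}
  {x: True, w: True, y: False, d: False}
  {x: True, y: False, w: False, d: False}
  {y: True, d: True, w: True, x: False}
  {y: True, d: True, w: False, x: False}
  {d: True, w: True, y: False, x: False}
  {d: True, y: False, w: False, x: False}
  {x: True, d: True, y: True, w: True}
  {x: True, d: True, y: True, w: False}
  {x: True, d: True, w: True, y: False}


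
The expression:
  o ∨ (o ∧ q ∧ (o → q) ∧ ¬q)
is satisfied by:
  {o: True}


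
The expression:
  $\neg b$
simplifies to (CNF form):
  $\neg b$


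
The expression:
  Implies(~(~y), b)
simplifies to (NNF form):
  b | ~y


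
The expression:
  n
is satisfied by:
  {n: True}


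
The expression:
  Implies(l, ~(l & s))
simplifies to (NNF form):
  ~l | ~s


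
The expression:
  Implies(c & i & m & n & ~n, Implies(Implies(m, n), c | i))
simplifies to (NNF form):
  True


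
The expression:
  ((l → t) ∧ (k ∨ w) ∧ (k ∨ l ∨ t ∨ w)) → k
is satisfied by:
  {k: True, l: True, t: False, w: False}
  {k: True, t: False, w: False, l: False}
  {k: True, l: True, t: True, w: False}
  {k: True, t: True, w: False, l: False}
  {l: True, t: False, w: False, k: False}
  {l: False, t: False, w: False, k: False}
  {l: True, t: True, w: False, k: False}
  {t: True, l: False, w: False, k: False}
  {l: True, w: True, k: True, t: False}
  {w: True, k: True, l: False, t: False}
  {l: True, w: True, k: True, t: True}
  {w: True, k: True, t: True, l: False}
  {w: True, l: True, k: False, t: False}


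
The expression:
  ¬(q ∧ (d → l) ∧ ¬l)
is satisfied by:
  {d: True, l: True, q: False}
  {d: True, l: False, q: False}
  {l: True, d: False, q: False}
  {d: False, l: False, q: False}
  {q: True, d: True, l: True}
  {q: True, d: True, l: False}
  {q: True, l: True, d: False}


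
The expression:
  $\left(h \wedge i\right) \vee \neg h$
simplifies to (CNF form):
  $i \vee \neg h$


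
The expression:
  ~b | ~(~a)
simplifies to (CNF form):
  a | ~b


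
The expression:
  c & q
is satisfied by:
  {c: True, q: True}


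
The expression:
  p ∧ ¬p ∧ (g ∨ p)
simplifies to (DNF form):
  False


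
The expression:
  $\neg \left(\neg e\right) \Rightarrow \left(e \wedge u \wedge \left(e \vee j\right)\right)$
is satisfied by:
  {u: True, e: False}
  {e: False, u: False}
  {e: True, u: True}


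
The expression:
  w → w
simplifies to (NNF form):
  True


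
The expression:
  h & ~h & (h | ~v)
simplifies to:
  False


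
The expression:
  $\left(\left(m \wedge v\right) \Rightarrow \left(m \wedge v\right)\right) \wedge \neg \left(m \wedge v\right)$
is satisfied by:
  {m: False, v: False}
  {v: True, m: False}
  {m: True, v: False}


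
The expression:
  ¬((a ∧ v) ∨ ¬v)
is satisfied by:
  {v: True, a: False}


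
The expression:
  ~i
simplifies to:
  ~i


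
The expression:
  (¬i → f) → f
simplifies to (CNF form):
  f ∨ ¬i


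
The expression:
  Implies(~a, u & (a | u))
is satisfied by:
  {a: True, u: True}
  {a: True, u: False}
  {u: True, a: False}


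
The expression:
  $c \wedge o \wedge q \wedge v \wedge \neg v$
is never true.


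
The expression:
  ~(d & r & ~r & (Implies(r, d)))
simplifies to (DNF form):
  True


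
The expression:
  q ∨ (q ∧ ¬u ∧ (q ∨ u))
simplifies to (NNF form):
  q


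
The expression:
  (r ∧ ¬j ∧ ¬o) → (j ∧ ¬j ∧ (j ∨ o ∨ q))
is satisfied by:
  {o: True, j: True, r: False}
  {o: True, j: False, r: False}
  {j: True, o: False, r: False}
  {o: False, j: False, r: False}
  {r: True, o: True, j: True}
  {r: True, o: True, j: False}
  {r: True, j: True, o: False}


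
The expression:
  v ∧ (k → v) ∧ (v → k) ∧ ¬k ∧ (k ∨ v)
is never true.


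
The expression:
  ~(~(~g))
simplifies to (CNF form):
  ~g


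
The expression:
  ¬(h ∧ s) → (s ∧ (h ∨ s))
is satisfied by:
  {s: True}


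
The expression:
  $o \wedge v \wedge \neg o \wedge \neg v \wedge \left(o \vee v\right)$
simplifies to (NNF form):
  $\text{False}$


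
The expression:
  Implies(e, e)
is always true.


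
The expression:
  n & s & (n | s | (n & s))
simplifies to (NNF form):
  n & s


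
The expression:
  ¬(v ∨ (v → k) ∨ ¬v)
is never true.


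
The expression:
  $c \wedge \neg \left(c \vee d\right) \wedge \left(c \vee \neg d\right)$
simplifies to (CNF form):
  $\text{False}$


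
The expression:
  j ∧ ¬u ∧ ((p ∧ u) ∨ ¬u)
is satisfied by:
  {j: True, u: False}


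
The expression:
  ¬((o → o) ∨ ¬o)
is never true.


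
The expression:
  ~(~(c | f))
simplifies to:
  c | f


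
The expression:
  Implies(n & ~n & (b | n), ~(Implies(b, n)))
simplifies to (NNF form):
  True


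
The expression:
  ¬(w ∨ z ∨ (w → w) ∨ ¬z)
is never true.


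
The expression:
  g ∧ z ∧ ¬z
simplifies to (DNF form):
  False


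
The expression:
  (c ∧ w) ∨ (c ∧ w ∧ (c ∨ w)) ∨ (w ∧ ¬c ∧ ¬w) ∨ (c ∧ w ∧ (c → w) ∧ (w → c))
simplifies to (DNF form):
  c ∧ w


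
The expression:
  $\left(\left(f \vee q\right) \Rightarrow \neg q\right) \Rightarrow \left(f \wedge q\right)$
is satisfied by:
  {q: True}


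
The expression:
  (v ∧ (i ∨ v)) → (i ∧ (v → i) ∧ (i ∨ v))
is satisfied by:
  {i: True, v: False}
  {v: False, i: False}
  {v: True, i: True}


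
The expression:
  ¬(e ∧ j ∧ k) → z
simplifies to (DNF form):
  z ∨ (e ∧ j ∧ k)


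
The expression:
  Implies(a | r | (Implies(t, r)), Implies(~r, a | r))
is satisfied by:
  {r: True, a: True, t: True}
  {r: True, a: True, t: False}
  {r: True, t: True, a: False}
  {r: True, t: False, a: False}
  {a: True, t: True, r: False}
  {a: True, t: False, r: False}
  {t: True, a: False, r: False}


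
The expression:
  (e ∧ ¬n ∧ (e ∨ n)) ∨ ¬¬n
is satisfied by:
  {n: True, e: True}
  {n: True, e: False}
  {e: True, n: False}


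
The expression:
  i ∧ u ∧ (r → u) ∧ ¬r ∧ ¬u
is never true.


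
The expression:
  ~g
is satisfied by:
  {g: False}


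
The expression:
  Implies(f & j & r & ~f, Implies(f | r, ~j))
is always true.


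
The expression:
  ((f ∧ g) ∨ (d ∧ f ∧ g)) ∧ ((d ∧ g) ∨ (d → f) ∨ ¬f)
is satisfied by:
  {g: True, f: True}


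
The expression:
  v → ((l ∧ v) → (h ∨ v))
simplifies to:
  True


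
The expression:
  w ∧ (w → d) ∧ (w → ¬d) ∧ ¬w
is never true.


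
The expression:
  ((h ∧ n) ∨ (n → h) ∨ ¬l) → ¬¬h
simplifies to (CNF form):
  (h ∨ l) ∧ (h ∨ n)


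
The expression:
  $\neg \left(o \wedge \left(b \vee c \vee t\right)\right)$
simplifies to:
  $\left(\neg b \wedge \neg c \wedge \neg t\right) \vee \neg o$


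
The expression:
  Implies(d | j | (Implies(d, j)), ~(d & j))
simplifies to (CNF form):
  ~d | ~j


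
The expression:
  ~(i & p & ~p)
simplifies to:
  True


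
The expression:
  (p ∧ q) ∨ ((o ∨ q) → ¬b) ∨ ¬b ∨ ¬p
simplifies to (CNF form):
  q ∨ ¬b ∨ ¬o ∨ ¬p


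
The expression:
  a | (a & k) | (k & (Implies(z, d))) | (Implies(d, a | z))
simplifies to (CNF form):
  a | k | z | ~d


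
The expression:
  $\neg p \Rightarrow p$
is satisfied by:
  {p: True}


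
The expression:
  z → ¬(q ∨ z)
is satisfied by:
  {z: False}


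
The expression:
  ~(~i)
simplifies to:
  i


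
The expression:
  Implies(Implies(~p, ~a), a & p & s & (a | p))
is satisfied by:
  {a: True, s: True, p: False}
  {a: True, p: False, s: False}
  {a: True, s: True, p: True}


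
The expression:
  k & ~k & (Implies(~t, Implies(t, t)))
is never true.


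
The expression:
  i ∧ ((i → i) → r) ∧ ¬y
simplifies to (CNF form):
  i ∧ r ∧ ¬y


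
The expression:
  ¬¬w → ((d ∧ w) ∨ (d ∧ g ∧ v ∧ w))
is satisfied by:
  {d: True, w: False}
  {w: False, d: False}
  {w: True, d: True}


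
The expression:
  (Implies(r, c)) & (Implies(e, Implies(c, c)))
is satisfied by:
  {c: True, r: False}
  {r: False, c: False}
  {r: True, c: True}


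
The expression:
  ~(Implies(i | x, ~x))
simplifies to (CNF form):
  x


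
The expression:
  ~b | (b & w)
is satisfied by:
  {w: True, b: False}
  {b: False, w: False}
  {b: True, w: True}


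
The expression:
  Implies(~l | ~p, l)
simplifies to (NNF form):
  l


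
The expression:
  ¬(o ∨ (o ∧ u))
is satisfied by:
  {o: False}


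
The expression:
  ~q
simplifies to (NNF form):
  ~q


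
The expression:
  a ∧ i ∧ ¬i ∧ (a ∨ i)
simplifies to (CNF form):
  False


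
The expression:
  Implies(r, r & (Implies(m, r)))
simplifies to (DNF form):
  True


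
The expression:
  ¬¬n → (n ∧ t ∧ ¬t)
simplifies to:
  ¬n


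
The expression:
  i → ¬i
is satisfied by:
  {i: False}


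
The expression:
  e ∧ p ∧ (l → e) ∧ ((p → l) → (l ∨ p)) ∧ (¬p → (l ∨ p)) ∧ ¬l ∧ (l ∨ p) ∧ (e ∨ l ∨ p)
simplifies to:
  e ∧ p ∧ ¬l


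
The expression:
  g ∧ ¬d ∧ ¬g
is never true.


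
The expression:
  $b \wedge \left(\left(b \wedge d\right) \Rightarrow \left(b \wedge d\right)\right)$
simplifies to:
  $b$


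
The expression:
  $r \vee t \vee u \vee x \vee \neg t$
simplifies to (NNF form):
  $\text{True}$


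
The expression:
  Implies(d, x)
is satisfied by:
  {x: True, d: False}
  {d: False, x: False}
  {d: True, x: True}


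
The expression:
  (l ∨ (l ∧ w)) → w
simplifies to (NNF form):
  w ∨ ¬l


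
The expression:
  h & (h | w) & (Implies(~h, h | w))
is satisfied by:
  {h: True}


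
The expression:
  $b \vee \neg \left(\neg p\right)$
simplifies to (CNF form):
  $b \vee p$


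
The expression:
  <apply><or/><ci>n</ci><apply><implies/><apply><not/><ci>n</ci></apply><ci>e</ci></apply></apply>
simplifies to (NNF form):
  <apply><or/><ci>e</ci><ci>n</ci></apply>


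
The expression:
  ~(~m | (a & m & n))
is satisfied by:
  {m: True, n: False, a: False}
  {m: True, a: True, n: False}
  {m: True, n: True, a: False}


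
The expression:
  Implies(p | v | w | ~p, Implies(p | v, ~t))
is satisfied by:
  {p: False, t: False, v: False}
  {v: True, p: False, t: False}
  {p: True, v: False, t: False}
  {v: True, p: True, t: False}
  {t: True, v: False, p: False}


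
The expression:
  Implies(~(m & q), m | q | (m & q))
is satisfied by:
  {q: True, m: True}
  {q: True, m: False}
  {m: True, q: False}


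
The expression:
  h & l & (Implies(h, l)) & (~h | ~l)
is never true.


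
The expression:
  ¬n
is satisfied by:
  {n: False}


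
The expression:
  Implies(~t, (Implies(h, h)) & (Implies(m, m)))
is always true.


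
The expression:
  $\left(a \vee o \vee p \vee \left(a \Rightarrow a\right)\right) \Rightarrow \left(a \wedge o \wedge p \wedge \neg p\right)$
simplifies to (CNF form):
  $\text{False}$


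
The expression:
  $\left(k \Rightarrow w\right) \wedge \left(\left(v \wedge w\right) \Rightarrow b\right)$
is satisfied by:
  {b: True, w: True, v: False, k: False}
  {w: True, b: False, v: False, k: False}
  {b: True, k: True, w: True, v: False}
  {k: True, w: True, b: False, v: False}
  {b: True, w: True, v: True, k: False}
  {b: True, w: True, v: True, k: True}
  {b: True, k: False, v: False, w: False}
  {k: False, v: False, w: False, b: False}
  {b: True, v: True, k: False, w: False}
  {v: True, k: False, w: False, b: False}


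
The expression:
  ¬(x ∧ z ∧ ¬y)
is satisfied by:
  {y: True, z: False, x: False}
  {z: False, x: False, y: False}
  {y: True, x: True, z: False}
  {x: True, z: False, y: False}
  {y: True, z: True, x: False}
  {z: True, y: False, x: False}
  {y: True, x: True, z: True}


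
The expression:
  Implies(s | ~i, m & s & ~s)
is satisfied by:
  {i: True, s: False}


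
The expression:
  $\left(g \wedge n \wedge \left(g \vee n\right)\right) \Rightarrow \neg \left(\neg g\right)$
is always true.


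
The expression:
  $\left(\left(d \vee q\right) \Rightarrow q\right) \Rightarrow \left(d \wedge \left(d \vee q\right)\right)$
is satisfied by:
  {d: True}


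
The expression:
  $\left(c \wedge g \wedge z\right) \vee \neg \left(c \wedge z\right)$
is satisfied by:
  {g: True, c: False, z: False}
  {g: False, c: False, z: False}
  {z: True, g: True, c: False}
  {z: True, g: False, c: False}
  {c: True, g: True, z: False}
  {c: True, g: False, z: False}
  {c: True, z: True, g: True}


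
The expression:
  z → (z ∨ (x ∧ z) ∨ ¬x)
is always true.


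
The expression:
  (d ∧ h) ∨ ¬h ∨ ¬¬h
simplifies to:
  True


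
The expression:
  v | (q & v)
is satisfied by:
  {v: True}


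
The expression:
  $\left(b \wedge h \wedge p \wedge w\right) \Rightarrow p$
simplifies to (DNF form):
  $\text{True}$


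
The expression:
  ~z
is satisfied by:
  {z: False}


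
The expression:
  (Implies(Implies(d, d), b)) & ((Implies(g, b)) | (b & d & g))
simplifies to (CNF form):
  b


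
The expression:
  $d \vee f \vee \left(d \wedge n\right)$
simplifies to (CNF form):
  $d \vee f$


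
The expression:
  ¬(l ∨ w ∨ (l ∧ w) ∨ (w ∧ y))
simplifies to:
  ¬l ∧ ¬w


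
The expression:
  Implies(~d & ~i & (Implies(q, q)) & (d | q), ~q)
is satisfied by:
  {i: True, d: True, q: False}
  {i: True, q: False, d: False}
  {d: True, q: False, i: False}
  {d: False, q: False, i: False}
  {i: True, d: True, q: True}
  {i: True, q: True, d: False}
  {d: True, q: True, i: False}


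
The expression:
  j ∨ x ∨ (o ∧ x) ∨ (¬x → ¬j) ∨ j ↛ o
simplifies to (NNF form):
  True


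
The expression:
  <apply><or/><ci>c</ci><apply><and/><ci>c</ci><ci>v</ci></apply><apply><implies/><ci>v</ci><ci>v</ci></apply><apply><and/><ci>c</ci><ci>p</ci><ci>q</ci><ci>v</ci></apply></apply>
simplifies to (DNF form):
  <true/>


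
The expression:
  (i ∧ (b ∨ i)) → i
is always true.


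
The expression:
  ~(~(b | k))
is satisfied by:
  {b: True, k: True}
  {b: True, k: False}
  {k: True, b: False}


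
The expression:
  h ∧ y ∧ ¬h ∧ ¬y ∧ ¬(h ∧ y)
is never true.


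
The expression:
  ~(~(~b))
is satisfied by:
  {b: False}


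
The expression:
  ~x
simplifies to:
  ~x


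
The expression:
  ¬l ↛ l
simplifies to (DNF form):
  ¬l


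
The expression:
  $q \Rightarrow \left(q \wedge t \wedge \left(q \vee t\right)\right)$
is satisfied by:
  {t: True, q: False}
  {q: False, t: False}
  {q: True, t: True}


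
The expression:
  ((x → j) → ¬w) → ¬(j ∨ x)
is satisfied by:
  {w: True, x: False, j: False}
  {x: False, j: False, w: False}
  {j: True, w: True, x: False}
  {j: True, x: True, w: True}


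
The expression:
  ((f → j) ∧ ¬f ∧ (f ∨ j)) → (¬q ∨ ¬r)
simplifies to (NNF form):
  f ∨ ¬j ∨ ¬q ∨ ¬r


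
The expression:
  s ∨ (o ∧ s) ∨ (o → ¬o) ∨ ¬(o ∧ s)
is always true.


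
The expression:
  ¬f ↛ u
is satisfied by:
  {u: True, f: False}
  {f: False, u: False}
  {f: True, u: True}


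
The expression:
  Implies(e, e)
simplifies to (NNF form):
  True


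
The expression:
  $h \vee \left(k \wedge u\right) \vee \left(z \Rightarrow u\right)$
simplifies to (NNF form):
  $h \vee u \vee \neg z$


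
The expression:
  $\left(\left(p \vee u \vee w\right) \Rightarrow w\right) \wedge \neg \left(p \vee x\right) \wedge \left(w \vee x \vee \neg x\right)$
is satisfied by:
  {w: True, x: False, p: False, u: False}
  {w: False, x: False, p: False, u: False}
  {w: True, u: True, x: False, p: False}


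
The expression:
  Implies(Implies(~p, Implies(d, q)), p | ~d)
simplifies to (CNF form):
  p | ~d | ~q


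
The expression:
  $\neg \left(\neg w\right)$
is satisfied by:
  {w: True}


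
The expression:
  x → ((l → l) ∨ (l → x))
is always true.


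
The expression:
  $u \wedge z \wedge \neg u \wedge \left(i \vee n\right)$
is never true.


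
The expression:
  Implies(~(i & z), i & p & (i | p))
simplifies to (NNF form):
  i & (p | z)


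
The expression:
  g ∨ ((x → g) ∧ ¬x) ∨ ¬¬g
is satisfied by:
  {g: True, x: False}
  {x: False, g: False}
  {x: True, g: True}


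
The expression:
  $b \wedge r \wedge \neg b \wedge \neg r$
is never true.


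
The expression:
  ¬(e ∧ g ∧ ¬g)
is always true.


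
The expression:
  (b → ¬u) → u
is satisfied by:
  {u: True}


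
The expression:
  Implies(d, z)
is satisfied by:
  {z: True, d: False}
  {d: False, z: False}
  {d: True, z: True}


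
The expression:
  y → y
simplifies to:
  True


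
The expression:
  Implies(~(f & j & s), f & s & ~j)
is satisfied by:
  {s: True, f: True}


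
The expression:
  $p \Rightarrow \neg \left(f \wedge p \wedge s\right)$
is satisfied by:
  {s: False, p: False, f: False}
  {f: True, s: False, p: False}
  {p: True, s: False, f: False}
  {f: True, p: True, s: False}
  {s: True, f: False, p: False}
  {f: True, s: True, p: False}
  {p: True, s: True, f: False}


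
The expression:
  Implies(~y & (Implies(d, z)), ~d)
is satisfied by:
  {y: True, z: False, d: False}
  {z: False, d: False, y: False}
  {y: True, d: True, z: False}
  {d: True, z: False, y: False}
  {y: True, z: True, d: False}
  {z: True, y: False, d: False}
  {y: True, d: True, z: True}


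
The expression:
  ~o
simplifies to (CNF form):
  ~o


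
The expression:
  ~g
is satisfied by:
  {g: False}


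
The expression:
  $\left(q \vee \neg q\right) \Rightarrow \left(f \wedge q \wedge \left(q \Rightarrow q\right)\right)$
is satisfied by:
  {f: True, q: True}


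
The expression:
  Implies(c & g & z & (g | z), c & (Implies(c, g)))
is always true.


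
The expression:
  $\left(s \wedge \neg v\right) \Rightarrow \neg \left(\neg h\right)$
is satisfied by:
  {v: True, h: True, s: False}
  {v: True, s: False, h: False}
  {h: True, s: False, v: False}
  {h: False, s: False, v: False}
  {v: True, h: True, s: True}
  {v: True, s: True, h: False}
  {h: True, s: True, v: False}


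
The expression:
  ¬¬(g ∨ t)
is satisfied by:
  {t: True, g: True}
  {t: True, g: False}
  {g: True, t: False}


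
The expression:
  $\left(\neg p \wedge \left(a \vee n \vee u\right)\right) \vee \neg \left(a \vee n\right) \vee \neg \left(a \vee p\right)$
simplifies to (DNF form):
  $\left(\neg a \wedge \neg n\right) \vee \neg p$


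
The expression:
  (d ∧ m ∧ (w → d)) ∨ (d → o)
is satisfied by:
  {o: True, m: True, d: False}
  {o: True, m: False, d: False}
  {m: True, o: False, d: False}
  {o: False, m: False, d: False}
  {d: True, o: True, m: True}
  {d: True, o: True, m: False}
  {d: True, m: True, o: False}


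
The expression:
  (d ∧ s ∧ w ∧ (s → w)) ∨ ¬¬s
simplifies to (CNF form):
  s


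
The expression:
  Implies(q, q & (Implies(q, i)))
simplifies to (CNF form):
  i | ~q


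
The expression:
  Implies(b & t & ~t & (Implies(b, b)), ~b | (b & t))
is always true.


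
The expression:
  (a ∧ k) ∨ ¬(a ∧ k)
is always true.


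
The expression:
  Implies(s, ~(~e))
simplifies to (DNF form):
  e | ~s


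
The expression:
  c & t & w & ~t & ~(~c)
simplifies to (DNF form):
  False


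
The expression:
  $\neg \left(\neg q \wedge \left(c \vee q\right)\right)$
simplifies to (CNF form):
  $q \vee \neg c$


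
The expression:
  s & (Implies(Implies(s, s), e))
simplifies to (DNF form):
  e & s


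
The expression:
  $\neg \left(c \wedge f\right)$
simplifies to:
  $\neg c \vee \neg f$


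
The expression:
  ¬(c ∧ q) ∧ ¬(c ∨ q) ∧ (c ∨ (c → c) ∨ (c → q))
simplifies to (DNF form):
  ¬c ∧ ¬q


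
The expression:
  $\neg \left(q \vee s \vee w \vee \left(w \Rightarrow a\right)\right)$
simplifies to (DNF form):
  $\text{False}$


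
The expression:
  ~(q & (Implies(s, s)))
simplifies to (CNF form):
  ~q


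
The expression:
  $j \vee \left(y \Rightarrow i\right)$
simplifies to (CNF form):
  $i \vee j \vee \neg y$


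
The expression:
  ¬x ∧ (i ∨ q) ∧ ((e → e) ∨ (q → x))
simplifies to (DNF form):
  (i ∧ ¬x) ∨ (q ∧ ¬x)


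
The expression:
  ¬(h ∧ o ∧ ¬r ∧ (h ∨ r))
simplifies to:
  r ∨ ¬h ∨ ¬o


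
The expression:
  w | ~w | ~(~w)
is always true.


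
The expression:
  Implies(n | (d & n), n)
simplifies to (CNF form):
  True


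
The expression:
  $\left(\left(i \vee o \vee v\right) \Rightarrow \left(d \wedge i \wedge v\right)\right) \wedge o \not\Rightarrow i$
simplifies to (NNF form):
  $\text{False}$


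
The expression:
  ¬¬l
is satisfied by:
  {l: True}


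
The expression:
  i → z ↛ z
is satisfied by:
  {i: False}


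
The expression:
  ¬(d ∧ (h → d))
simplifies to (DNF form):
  ¬d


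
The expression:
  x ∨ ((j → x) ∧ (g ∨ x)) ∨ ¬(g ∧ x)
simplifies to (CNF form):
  True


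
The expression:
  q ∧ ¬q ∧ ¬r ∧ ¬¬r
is never true.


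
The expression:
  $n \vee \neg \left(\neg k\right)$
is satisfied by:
  {n: True, k: True}
  {n: True, k: False}
  {k: True, n: False}


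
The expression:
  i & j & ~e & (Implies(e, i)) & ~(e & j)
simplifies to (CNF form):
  i & j & ~e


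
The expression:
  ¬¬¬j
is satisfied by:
  {j: False}


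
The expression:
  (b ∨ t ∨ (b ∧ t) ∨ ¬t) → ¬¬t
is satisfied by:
  {t: True}


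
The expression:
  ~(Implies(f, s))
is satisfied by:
  {f: True, s: False}


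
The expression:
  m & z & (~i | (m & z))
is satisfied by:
  {z: True, m: True}


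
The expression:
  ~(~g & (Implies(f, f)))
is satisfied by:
  {g: True}


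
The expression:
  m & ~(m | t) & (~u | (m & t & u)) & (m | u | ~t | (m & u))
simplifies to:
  False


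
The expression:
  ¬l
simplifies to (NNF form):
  ¬l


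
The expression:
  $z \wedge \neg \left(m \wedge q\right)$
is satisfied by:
  {z: True, m: False, q: False}
  {z: True, q: True, m: False}
  {z: True, m: True, q: False}


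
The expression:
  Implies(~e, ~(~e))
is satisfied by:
  {e: True}


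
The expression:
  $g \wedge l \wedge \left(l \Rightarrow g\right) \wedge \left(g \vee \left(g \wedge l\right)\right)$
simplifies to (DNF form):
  $g \wedge l$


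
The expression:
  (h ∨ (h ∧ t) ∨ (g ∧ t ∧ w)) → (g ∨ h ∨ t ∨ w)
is always true.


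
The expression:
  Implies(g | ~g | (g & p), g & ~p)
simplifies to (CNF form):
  g & ~p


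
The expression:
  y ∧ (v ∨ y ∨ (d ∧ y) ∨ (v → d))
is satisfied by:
  {y: True}


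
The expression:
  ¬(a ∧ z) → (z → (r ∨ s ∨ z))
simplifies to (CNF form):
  True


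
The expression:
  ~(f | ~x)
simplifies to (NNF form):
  x & ~f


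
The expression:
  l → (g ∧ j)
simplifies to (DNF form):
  (g ∧ j) ∨ ¬l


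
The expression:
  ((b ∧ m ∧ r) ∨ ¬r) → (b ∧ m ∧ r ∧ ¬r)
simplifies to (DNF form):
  (r ∧ ¬b) ∨ (r ∧ ¬m)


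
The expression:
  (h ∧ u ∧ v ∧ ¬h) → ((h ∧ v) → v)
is always true.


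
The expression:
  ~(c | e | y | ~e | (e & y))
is never true.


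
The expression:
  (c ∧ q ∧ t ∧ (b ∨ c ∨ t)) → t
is always true.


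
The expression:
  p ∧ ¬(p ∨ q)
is never true.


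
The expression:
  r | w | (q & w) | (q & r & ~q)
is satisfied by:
  {r: True, w: True}
  {r: True, w: False}
  {w: True, r: False}


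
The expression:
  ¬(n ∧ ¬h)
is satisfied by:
  {h: True, n: False}
  {n: False, h: False}
  {n: True, h: True}


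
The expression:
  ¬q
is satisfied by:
  {q: False}


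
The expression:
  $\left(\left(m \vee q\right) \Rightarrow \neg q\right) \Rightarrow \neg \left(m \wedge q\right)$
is always true.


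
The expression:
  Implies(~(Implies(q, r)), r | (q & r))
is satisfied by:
  {r: True, q: False}
  {q: False, r: False}
  {q: True, r: True}


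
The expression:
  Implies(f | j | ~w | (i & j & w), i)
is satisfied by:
  {i: True, w: True, f: False, j: False}
  {i: True, f: False, j: False, w: False}
  {i: True, w: True, j: True, f: False}
  {i: True, j: True, f: False, w: False}
  {i: True, w: True, f: True, j: False}
  {i: True, f: True, j: False, w: False}
  {i: True, w: True, j: True, f: True}
  {i: True, j: True, f: True, w: False}
  {w: True, f: False, j: False, i: False}


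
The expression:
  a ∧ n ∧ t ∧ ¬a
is never true.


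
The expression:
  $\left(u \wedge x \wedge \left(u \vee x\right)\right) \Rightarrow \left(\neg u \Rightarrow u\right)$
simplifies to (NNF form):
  $\text{True}$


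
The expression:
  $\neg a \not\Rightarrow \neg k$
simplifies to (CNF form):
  $k \wedge \neg a$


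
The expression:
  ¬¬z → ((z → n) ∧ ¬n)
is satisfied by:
  {z: False}


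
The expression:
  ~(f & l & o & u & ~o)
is always true.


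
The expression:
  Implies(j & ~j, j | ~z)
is always true.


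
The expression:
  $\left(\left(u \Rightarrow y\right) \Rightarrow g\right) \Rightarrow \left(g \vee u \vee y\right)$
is always true.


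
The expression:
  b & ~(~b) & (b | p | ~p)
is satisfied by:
  {b: True}


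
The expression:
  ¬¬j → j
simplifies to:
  True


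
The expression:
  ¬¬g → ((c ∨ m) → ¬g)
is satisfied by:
  {m: False, g: False, c: False}
  {c: True, m: False, g: False}
  {m: True, c: False, g: False}
  {c: True, m: True, g: False}
  {g: True, c: False, m: False}


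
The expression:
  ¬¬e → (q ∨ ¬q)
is always true.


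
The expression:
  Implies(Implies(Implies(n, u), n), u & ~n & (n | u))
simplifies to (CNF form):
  ~n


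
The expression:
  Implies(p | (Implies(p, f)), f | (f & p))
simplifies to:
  f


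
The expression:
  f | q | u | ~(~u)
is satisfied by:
  {q: True, u: True, f: True}
  {q: True, u: True, f: False}
  {q: True, f: True, u: False}
  {q: True, f: False, u: False}
  {u: True, f: True, q: False}
  {u: True, f: False, q: False}
  {f: True, u: False, q: False}


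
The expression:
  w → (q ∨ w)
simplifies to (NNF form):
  True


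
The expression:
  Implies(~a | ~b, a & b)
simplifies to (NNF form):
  a & b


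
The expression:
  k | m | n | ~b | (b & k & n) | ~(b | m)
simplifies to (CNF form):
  k | m | n | ~b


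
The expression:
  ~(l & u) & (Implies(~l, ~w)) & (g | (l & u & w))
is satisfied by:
  {g: True, w: False, l: False, u: False}
  {u: True, g: True, w: False, l: False}
  {l: True, g: True, w: False, u: False}
  {l: True, w: True, g: True, u: False}


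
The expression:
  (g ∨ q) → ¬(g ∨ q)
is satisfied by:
  {q: False, g: False}


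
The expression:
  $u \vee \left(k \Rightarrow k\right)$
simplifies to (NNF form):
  $\text{True}$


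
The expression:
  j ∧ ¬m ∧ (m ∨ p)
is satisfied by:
  {j: True, p: True, m: False}


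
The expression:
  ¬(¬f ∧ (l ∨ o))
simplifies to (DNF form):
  f ∨ (¬l ∧ ¬o)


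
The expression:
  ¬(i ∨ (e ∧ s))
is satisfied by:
  {i: False, s: False, e: False}
  {e: True, i: False, s: False}
  {s: True, i: False, e: False}


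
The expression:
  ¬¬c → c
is always true.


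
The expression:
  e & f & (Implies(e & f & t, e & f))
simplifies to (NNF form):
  e & f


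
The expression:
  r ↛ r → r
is always true.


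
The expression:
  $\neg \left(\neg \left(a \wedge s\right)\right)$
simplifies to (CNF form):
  $a \wedge s$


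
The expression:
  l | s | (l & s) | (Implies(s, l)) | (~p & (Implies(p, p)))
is always true.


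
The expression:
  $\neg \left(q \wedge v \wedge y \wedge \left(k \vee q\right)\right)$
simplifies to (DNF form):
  $\neg q \vee \neg v \vee \neg y$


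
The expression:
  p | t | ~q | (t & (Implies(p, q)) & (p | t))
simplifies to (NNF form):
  p | t | ~q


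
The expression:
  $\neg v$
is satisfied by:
  {v: False}


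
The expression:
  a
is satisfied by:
  {a: True}


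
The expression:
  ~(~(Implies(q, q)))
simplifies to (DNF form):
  True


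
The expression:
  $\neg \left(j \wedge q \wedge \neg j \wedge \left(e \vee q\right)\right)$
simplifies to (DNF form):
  $\text{True}$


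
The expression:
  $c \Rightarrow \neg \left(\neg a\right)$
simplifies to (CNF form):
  $a \vee \neg c$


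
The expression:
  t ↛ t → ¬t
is always true.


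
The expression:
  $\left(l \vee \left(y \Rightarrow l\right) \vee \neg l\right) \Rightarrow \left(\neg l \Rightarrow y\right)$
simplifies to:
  $l \vee y$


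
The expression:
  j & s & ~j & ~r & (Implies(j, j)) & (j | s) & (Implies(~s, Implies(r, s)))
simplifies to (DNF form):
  False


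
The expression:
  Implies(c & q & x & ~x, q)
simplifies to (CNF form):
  True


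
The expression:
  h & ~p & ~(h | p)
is never true.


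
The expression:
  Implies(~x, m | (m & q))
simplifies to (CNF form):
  m | x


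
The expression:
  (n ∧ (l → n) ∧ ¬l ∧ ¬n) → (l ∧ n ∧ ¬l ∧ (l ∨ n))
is always true.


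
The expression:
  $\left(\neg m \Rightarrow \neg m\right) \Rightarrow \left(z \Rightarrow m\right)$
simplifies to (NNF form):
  $m \vee \neg z$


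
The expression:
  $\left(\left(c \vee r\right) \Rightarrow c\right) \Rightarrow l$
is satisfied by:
  {r: True, l: True, c: False}
  {l: True, c: False, r: False}
  {r: True, l: True, c: True}
  {l: True, c: True, r: False}
  {r: True, c: False, l: False}


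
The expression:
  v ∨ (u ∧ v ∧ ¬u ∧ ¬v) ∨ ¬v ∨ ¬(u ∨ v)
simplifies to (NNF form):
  True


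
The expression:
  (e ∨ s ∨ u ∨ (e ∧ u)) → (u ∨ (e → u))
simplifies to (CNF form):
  u ∨ ¬e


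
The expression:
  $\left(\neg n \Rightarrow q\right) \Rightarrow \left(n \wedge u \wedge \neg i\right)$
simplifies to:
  $\left(n \vee \neg q\right) \wedge \left(u \vee \neg n\right) \wedge \left(\neg i \vee \neg n\right)$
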